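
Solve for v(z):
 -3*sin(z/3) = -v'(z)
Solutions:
 v(z) = C1 - 9*cos(z/3)


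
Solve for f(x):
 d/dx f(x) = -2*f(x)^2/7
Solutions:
 f(x) = 7/(C1 + 2*x)


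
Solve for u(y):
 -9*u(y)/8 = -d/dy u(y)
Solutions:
 u(y) = C1*exp(9*y/8)


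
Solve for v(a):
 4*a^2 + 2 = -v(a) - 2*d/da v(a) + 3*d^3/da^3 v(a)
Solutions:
 v(a) = C3*exp(a) - 4*a^2 + 16*a + (C1*sin(sqrt(3)*a/6) + C2*cos(sqrt(3)*a/6))*exp(-a/2) - 34


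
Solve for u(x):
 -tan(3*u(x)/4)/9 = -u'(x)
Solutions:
 u(x) = -4*asin(C1*exp(x/12))/3 + 4*pi/3
 u(x) = 4*asin(C1*exp(x/12))/3


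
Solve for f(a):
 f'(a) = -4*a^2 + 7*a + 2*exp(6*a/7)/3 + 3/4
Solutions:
 f(a) = C1 - 4*a^3/3 + 7*a^2/2 + 3*a/4 + 7*exp(6*a/7)/9


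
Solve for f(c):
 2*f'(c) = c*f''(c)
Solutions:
 f(c) = C1 + C2*c^3


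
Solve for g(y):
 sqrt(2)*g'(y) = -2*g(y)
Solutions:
 g(y) = C1*exp(-sqrt(2)*y)


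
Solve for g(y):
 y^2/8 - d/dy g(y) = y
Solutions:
 g(y) = C1 + y^3/24 - y^2/2


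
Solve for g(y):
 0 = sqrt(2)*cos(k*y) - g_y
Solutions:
 g(y) = C1 + sqrt(2)*sin(k*y)/k


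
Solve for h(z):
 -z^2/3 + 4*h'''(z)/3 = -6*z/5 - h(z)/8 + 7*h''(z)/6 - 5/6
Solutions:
 h(z) = C1*exp(z/2) + C2*exp(z*(3 - sqrt(57))/16) + C3*exp(z*(3 + sqrt(57))/16) + 8*z^2/3 - 48*z/5 + 388/9


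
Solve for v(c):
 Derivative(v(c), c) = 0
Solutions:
 v(c) = C1


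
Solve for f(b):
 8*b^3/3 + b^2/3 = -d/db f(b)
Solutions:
 f(b) = C1 - 2*b^4/3 - b^3/9


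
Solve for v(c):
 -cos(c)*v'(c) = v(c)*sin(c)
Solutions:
 v(c) = C1*cos(c)


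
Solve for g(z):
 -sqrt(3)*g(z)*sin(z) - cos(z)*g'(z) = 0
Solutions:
 g(z) = C1*cos(z)^(sqrt(3))


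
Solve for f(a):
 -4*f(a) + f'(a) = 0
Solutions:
 f(a) = C1*exp(4*a)


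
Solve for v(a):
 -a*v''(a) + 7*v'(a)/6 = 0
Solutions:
 v(a) = C1 + C2*a^(13/6)


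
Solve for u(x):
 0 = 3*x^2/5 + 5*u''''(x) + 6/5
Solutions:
 u(x) = C1 + C2*x + C3*x^2 + C4*x^3 - x^6/3000 - x^4/100


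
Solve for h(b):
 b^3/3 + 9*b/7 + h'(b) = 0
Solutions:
 h(b) = C1 - b^4/12 - 9*b^2/14


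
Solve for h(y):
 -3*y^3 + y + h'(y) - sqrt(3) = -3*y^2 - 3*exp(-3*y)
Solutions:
 h(y) = C1 + 3*y^4/4 - y^3 - y^2/2 + sqrt(3)*y + exp(-3*y)


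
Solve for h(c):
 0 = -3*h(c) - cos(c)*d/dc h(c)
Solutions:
 h(c) = C1*(sin(c) - 1)^(3/2)/(sin(c) + 1)^(3/2)


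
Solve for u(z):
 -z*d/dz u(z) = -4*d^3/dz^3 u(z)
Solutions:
 u(z) = C1 + Integral(C2*airyai(2^(1/3)*z/2) + C3*airybi(2^(1/3)*z/2), z)


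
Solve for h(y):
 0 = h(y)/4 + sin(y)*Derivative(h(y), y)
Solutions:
 h(y) = C1*(cos(y) + 1)^(1/8)/(cos(y) - 1)^(1/8)


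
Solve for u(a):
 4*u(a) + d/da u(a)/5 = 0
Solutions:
 u(a) = C1*exp(-20*a)


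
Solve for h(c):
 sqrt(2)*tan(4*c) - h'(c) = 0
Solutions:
 h(c) = C1 - sqrt(2)*log(cos(4*c))/4


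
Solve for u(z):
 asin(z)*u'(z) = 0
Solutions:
 u(z) = C1


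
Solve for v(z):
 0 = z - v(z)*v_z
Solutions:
 v(z) = -sqrt(C1 + z^2)
 v(z) = sqrt(C1 + z^2)


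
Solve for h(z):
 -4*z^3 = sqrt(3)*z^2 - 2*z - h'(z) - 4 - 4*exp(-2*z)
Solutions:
 h(z) = C1 + z^4 + sqrt(3)*z^3/3 - z^2 - 4*z + 2*exp(-2*z)


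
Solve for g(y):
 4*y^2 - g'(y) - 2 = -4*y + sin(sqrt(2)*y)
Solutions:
 g(y) = C1 + 4*y^3/3 + 2*y^2 - 2*y + sqrt(2)*cos(sqrt(2)*y)/2


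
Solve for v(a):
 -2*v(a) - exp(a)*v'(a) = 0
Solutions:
 v(a) = C1*exp(2*exp(-a))


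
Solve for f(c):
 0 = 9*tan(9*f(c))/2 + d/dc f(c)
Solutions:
 f(c) = -asin(C1*exp(-81*c/2))/9 + pi/9
 f(c) = asin(C1*exp(-81*c/2))/9


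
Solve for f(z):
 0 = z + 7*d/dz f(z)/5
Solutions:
 f(z) = C1 - 5*z^2/14


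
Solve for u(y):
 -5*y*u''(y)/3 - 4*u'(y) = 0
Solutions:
 u(y) = C1 + C2/y^(7/5)


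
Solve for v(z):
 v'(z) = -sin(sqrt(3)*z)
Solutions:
 v(z) = C1 + sqrt(3)*cos(sqrt(3)*z)/3


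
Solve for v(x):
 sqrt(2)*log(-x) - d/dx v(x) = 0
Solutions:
 v(x) = C1 + sqrt(2)*x*log(-x) - sqrt(2)*x


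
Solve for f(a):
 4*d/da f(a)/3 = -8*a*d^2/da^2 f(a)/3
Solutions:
 f(a) = C1 + C2*sqrt(a)


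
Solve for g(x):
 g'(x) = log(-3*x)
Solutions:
 g(x) = C1 + x*log(-x) + x*(-1 + log(3))


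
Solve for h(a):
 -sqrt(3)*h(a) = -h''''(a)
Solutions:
 h(a) = C1*exp(-3^(1/8)*a) + C2*exp(3^(1/8)*a) + C3*sin(3^(1/8)*a) + C4*cos(3^(1/8)*a)


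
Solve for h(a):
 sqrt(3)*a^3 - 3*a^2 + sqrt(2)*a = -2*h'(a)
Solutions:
 h(a) = C1 - sqrt(3)*a^4/8 + a^3/2 - sqrt(2)*a^2/4


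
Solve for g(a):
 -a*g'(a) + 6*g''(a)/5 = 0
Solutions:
 g(a) = C1 + C2*erfi(sqrt(15)*a/6)


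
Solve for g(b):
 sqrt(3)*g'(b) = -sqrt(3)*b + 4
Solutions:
 g(b) = C1 - b^2/2 + 4*sqrt(3)*b/3


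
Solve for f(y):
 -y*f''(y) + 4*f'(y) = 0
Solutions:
 f(y) = C1 + C2*y^5


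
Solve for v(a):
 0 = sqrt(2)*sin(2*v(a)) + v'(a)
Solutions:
 v(a) = pi - acos((-C1 - exp(4*sqrt(2)*a))/(C1 - exp(4*sqrt(2)*a)))/2
 v(a) = acos((-C1 - exp(4*sqrt(2)*a))/(C1 - exp(4*sqrt(2)*a)))/2


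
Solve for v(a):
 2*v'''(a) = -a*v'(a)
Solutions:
 v(a) = C1 + Integral(C2*airyai(-2^(2/3)*a/2) + C3*airybi(-2^(2/3)*a/2), a)


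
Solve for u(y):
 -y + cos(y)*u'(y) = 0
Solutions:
 u(y) = C1 + Integral(y/cos(y), y)


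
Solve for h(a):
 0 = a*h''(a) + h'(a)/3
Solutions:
 h(a) = C1 + C2*a^(2/3)


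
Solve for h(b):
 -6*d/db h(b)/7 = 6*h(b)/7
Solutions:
 h(b) = C1*exp(-b)


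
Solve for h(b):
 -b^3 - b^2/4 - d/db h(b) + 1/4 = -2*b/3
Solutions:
 h(b) = C1 - b^4/4 - b^3/12 + b^2/3 + b/4


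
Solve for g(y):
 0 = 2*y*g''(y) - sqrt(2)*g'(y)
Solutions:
 g(y) = C1 + C2*y^(sqrt(2)/2 + 1)


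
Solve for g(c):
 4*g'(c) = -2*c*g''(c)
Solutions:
 g(c) = C1 + C2/c


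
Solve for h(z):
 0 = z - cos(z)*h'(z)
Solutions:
 h(z) = C1 + Integral(z/cos(z), z)


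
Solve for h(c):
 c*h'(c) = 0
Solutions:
 h(c) = C1


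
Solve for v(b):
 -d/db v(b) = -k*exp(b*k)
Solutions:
 v(b) = C1 + exp(b*k)


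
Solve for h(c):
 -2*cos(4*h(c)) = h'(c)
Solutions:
 h(c) = -asin((C1 + exp(16*c))/(C1 - exp(16*c)))/4 + pi/4
 h(c) = asin((C1 + exp(16*c))/(C1 - exp(16*c)))/4


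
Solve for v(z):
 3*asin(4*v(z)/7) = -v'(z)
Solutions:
 Integral(1/asin(4*_y/7), (_y, v(z))) = C1 - 3*z


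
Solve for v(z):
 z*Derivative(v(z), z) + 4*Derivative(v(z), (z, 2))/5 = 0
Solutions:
 v(z) = C1 + C2*erf(sqrt(10)*z/4)


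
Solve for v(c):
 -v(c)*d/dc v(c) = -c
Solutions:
 v(c) = -sqrt(C1 + c^2)
 v(c) = sqrt(C1 + c^2)


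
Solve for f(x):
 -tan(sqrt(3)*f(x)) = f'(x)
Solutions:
 f(x) = sqrt(3)*(pi - asin(C1*exp(-sqrt(3)*x)))/3
 f(x) = sqrt(3)*asin(C1*exp(-sqrt(3)*x))/3


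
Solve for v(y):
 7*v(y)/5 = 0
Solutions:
 v(y) = 0


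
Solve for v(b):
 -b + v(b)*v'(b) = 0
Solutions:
 v(b) = -sqrt(C1 + b^2)
 v(b) = sqrt(C1 + b^2)


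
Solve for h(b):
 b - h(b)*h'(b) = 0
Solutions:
 h(b) = -sqrt(C1 + b^2)
 h(b) = sqrt(C1 + b^2)


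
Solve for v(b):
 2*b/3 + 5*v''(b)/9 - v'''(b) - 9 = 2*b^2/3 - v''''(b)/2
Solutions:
 v(b) = C1 + C2*b + b^4/10 + 13*b^3/25 + 2457*b^2/250 + (C3*sin(b/3) + C4*cos(b/3))*exp(b)


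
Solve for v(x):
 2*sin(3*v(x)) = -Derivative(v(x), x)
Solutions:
 v(x) = -acos((-C1 - exp(12*x))/(C1 - exp(12*x)))/3 + 2*pi/3
 v(x) = acos((-C1 - exp(12*x))/(C1 - exp(12*x)))/3


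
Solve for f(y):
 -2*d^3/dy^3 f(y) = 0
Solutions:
 f(y) = C1 + C2*y + C3*y^2


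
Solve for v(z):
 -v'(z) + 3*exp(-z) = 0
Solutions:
 v(z) = C1 - 3*exp(-z)


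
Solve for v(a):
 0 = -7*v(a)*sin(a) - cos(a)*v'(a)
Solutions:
 v(a) = C1*cos(a)^7


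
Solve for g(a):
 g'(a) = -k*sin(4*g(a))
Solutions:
 g(a) = -acos((-C1 - exp(8*a*k))/(C1 - exp(8*a*k)))/4 + pi/2
 g(a) = acos((-C1 - exp(8*a*k))/(C1 - exp(8*a*k)))/4


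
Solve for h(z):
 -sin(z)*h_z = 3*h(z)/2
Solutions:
 h(z) = C1*(cos(z) + 1)^(3/4)/(cos(z) - 1)^(3/4)


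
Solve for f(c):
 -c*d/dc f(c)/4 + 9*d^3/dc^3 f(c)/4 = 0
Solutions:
 f(c) = C1 + Integral(C2*airyai(3^(1/3)*c/3) + C3*airybi(3^(1/3)*c/3), c)


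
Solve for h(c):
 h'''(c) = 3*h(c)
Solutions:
 h(c) = C3*exp(3^(1/3)*c) + (C1*sin(3^(5/6)*c/2) + C2*cos(3^(5/6)*c/2))*exp(-3^(1/3)*c/2)


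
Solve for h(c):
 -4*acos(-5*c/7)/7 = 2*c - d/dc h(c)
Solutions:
 h(c) = C1 + c^2 + 4*c*acos(-5*c/7)/7 + 4*sqrt(49 - 25*c^2)/35


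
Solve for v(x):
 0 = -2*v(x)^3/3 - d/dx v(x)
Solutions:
 v(x) = -sqrt(6)*sqrt(-1/(C1 - 2*x))/2
 v(x) = sqrt(6)*sqrt(-1/(C1 - 2*x))/2


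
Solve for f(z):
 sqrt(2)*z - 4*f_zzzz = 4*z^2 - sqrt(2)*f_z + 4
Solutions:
 f(z) = C1 + C4*exp(sqrt(2)*z/2) + 2*sqrt(2)*z^3/3 - z^2/2 + 2*sqrt(2)*z + (C2*sin(sqrt(6)*z/4) + C3*cos(sqrt(6)*z/4))*exp(-sqrt(2)*z/4)


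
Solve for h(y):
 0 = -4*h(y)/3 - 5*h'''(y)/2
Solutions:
 h(y) = C3*exp(-2*15^(2/3)*y/15) + (C1*sin(3^(1/6)*5^(2/3)*y/5) + C2*cos(3^(1/6)*5^(2/3)*y/5))*exp(15^(2/3)*y/15)


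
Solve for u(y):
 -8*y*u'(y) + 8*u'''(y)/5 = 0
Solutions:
 u(y) = C1 + Integral(C2*airyai(5^(1/3)*y) + C3*airybi(5^(1/3)*y), y)


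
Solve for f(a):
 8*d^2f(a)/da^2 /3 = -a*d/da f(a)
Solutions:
 f(a) = C1 + C2*erf(sqrt(3)*a/4)


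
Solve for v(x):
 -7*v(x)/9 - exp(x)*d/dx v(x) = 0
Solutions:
 v(x) = C1*exp(7*exp(-x)/9)


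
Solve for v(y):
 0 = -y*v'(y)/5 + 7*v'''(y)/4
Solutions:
 v(y) = C1 + Integral(C2*airyai(70^(2/3)*y/35) + C3*airybi(70^(2/3)*y/35), y)


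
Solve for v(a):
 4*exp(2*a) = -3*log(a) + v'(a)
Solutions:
 v(a) = C1 + 3*a*log(a) - 3*a + 2*exp(2*a)


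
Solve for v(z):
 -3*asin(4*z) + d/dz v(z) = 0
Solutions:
 v(z) = C1 + 3*z*asin(4*z) + 3*sqrt(1 - 16*z^2)/4


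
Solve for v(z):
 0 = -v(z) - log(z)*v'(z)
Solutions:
 v(z) = C1*exp(-li(z))


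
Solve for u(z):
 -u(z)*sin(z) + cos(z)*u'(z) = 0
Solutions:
 u(z) = C1/cos(z)


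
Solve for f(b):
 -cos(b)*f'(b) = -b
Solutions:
 f(b) = C1 + Integral(b/cos(b), b)


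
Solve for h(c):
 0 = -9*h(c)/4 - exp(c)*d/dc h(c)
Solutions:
 h(c) = C1*exp(9*exp(-c)/4)


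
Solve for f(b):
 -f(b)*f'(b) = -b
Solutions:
 f(b) = -sqrt(C1 + b^2)
 f(b) = sqrt(C1 + b^2)


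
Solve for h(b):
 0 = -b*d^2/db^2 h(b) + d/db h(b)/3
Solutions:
 h(b) = C1 + C2*b^(4/3)


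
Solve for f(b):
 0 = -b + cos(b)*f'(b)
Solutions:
 f(b) = C1 + Integral(b/cos(b), b)


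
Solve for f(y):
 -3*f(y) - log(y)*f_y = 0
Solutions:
 f(y) = C1*exp(-3*li(y))


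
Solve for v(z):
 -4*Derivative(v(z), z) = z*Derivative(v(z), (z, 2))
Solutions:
 v(z) = C1 + C2/z^3


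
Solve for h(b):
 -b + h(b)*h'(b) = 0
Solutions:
 h(b) = -sqrt(C1 + b^2)
 h(b) = sqrt(C1 + b^2)


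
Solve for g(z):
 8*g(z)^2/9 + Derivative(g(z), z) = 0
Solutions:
 g(z) = 9/(C1 + 8*z)


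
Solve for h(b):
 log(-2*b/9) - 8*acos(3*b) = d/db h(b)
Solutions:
 h(b) = C1 + b*log(-b) - 8*b*acos(3*b) - 2*b*log(3) - b + b*log(2) + 8*sqrt(1 - 9*b^2)/3


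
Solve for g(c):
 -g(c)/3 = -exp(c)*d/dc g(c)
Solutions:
 g(c) = C1*exp(-exp(-c)/3)


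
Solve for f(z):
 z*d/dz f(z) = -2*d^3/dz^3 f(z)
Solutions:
 f(z) = C1 + Integral(C2*airyai(-2^(2/3)*z/2) + C3*airybi(-2^(2/3)*z/2), z)


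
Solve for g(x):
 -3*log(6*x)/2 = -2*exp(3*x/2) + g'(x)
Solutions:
 g(x) = C1 - 3*x*log(x)/2 + 3*x*(1 - log(6))/2 + 4*exp(3*x/2)/3


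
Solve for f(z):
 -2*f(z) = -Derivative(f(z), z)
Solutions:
 f(z) = C1*exp(2*z)


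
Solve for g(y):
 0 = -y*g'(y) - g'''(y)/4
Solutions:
 g(y) = C1 + Integral(C2*airyai(-2^(2/3)*y) + C3*airybi(-2^(2/3)*y), y)


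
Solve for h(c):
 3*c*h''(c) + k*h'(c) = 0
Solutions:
 h(c) = C1 + c^(1 - re(k)/3)*(C2*sin(log(c)*Abs(im(k))/3) + C3*cos(log(c)*im(k)/3))


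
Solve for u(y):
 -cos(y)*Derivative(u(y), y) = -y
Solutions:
 u(y) = C1 + Integral(y/cos(y), y)


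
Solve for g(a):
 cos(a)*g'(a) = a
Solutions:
 g(a) = C1 + Integral(a/cos(a), a)


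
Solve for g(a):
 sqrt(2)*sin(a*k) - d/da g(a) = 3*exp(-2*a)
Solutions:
 g(a) = C1 + 3*exp(-2*a)/2 - sqrt(2)*cos(a*k)/k


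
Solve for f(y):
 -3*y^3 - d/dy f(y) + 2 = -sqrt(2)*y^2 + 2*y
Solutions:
 f(y) = C1 - 3*y^4/4 + sqrt(2)*y^3/3 - y^2 + 2*y


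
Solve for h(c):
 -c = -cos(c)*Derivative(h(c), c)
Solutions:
 h(c) = C1 + Integral(c/cos(c), c)


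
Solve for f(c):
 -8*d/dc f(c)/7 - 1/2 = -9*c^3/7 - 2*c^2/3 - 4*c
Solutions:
 f(c) = C1 + 9*c^4/32 + 7*c^3/36 + 7*c^2/4 - 7*c/16


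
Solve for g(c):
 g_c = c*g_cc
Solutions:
 g(c) = C1 + C2*c^2


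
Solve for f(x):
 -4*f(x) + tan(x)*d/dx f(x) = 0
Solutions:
 f(x) = C1*sin(x)^4


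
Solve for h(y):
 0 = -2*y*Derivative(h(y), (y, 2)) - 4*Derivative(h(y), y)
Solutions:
 h(y) = C1 + C2/y


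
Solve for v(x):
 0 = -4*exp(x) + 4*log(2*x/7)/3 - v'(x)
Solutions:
 v(x) = C1 + 4*x*log(x)/3 + 4*x*(-log(7) - 1 + log(2))/3 - 4*exp(x)


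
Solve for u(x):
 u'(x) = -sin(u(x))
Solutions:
 u(x) = -acos((-C1 - exp(2*x))/(C1 - exp(2*x))) + 2*pi
 u(x) = acos((-C1 - exp(2*x))/(C1 - exp(2*x)))


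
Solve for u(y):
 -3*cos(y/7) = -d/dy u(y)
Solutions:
 u(y) = C1 + 21*sin(y/7)


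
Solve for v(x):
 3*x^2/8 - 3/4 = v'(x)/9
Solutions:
 v(x) = C1 + 9*x^3/8 - 27*x/4


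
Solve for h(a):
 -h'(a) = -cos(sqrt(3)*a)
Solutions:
 h(a) = C1 + sqrt(3)*sin(sqrt(3)*a)/3


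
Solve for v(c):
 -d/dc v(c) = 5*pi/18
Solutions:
 v(c) = C1 - 5*pi*c/18


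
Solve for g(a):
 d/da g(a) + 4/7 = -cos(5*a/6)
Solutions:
 g(a) = C1 - 4*a/7 - 6*sin(5*a/6)/5


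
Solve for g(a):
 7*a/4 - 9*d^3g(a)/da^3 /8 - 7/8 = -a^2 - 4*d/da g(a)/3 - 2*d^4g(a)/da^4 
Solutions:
 g(a) = C1 + C2*exp(a*(27*3^(1/3)/(64*sqrt(3934) + 4015)^(1/3) + 18 + 3^(2/3)*(64*sqrt(3934) + 4015)^(1/3))/96)*sin(3^(1/6)*a*(-(64*sqrt(3934) + 4015)^(1/3) + 9*3^(2/3)/(64*sqrt(3934) + 4015)^(1/3))/32) + C3*exp(a*(27*3^(1/3)/(64*sqrt(3934) + 4015)^(1/3) + 18 + 3^(2/3)*(64*sqrt(3934) + 4015)^(1/3))/96)*cos(3^(1/6)*a*(-(64*sqrt(3934) + 4015)^(1/3) + 9*3^(2/3)/(64*sqrt(3934) + 4015)^(1/3))/32) + C4*exp(a*(-3^(2/3)*(64*sqrt(3934) + 4015)^(1/3) - 27*3^(1/3)/(64*sqrt(3934) + 4015)^(1/3) + 9)/48) - a^3/4 - 21*a^2/32 - 39*a/64


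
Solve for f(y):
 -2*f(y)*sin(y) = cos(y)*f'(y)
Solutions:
 f(y) = C1*cos(y)^2


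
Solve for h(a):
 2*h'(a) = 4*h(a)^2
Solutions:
 h(a) = -1/(C1 + 2*a)


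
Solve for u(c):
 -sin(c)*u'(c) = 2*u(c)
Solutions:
 u(c) = C1*(cos(c) + 1)/(cos(c) - 1)


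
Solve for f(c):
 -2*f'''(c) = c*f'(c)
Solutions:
 f(c) = C1 + Integral(C2*airyai(-2^(2/3)*c/2) + C3*airybi(-2^(2/3)*c/2), c)


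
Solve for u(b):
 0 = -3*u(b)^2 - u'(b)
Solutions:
 u(b) = 1/(C1 + 3*b)


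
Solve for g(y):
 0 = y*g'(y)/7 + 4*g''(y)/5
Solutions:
 g(y) = C1 + C2*erf(sqrt(70)*y/28)


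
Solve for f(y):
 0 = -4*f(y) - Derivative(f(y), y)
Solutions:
 f(y) = C1*exp(-4*y)


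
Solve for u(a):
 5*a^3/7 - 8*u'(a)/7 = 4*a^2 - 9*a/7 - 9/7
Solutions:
 u(a) = C1 + 5*a^4/32 - 7*a^3/6 + 9*a^2/16 + 9*a/8


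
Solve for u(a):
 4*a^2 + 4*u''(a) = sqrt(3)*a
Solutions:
 u(a) = C1 + C2*a - a^4/12 + sqrt(3)*a^3/24


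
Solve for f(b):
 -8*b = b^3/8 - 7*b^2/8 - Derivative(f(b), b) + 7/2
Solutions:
 f(b) = C1 + b^4/32 - 7*b^3/24 + 4*b^2 + 7*b/2


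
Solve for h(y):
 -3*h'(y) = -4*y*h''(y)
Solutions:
 h(y) = C1 + C2*y^(7/4)


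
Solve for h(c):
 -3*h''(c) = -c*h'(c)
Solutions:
 h(c) = C1 + C2*erfi(sqrt(6)*c/6)


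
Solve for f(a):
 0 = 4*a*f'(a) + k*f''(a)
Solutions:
 f(a) = C1 + C2*sqrt(k)*erf(sqrt(2)*a*sqrt(1/k))


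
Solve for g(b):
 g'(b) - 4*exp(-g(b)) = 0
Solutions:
 g(b) = log(C1 + 4*b)


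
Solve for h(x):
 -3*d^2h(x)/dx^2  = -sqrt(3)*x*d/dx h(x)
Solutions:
 h(x) = C1 + C2*erfi(sqrt(2)*3^(3/4)*x/6)


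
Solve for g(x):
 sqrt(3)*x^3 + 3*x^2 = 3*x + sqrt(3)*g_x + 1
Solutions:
 g(x) = C1 + x^4/4 + sqrt(3)*x^3/3 - sqrt(3)*x^2/2 - sqrt(3)*x/3


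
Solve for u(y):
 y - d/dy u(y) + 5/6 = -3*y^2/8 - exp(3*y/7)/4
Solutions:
 u(y) = C1 + y^3/8 + y^2/2 + 5*y/6 + 7*exp(3*y/7)/12


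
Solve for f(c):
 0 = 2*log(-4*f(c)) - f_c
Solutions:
 -Integral(1/(log(-_y) + 2*log(2)), (_y, f(c)))/2 = C1 - c


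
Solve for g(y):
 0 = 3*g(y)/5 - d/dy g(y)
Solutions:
 g(y) = C1*exp(3*y/5)


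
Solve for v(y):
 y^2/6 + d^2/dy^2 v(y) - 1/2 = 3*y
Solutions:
 v(y) = C1 + C2*y - y^4/72 + y^3/2 + y^2/4


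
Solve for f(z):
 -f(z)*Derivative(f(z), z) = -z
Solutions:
 f(z) = -sqrt(C1 + z^2)
 f(z) = sqrt(C1 + z^2)


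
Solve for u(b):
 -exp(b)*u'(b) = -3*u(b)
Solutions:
 u(b) = C1*exp(-3*exp(-b))


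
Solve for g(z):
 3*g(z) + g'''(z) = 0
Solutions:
 g(z) = C3*exp(-3^(1/3)*z) + (C1*sin(3^(5/6)*z/2) + C2*cos(3^(5/6)*z/2))*exp(3^(1/3)*z/2)


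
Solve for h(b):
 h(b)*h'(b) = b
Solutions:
 h(b) = -sqrt(C1 + b^2)
 h(b) = sqrt(C1 + b^2)


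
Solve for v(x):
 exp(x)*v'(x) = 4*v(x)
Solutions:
 v(x) = C1*exp(-4*exp(-x))


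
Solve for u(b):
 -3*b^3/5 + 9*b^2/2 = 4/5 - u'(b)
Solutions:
 u(b) = C1 + 3*b^4/20 - 3*b^3/2 + 4*b/5


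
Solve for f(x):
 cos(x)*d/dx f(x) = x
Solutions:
 f(x) = C1 + Integral(x/cos(x), x)


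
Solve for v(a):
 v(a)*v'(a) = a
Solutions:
 v(a) = -sqrt(C1 + a^2)
 v(a) = sqrt(C1 + a^2)


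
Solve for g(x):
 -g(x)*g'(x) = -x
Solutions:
 g(x) = -sqrt(C1 + x^2)
 g(x) = sqrt(C1 + x^2)


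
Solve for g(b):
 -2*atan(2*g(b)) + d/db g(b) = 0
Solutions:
 Integral(1/atan(2*_y), (_y, g(b))) = C1 + 2*b


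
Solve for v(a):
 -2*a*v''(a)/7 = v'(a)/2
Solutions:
 v(a) = C1 + C2/a^(3/4)


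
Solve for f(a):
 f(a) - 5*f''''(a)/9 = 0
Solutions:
 f(a) = C1*exp(-sqrt(3)*5^(3/4)*a/5) + C2*exp(sqrt(3)*5^(3/4)*a/5) + C3*sin(sqrt(3)*5^(3/4)*a/5) + C4*cos(sqrt(3)*5^(3/4)*a/5)


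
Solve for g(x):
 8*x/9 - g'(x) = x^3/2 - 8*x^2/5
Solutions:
 g(x) = C1 - x^4/8 + 8*x^3/15 + 4*x^2/9


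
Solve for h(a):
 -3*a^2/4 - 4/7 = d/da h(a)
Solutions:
 h(a) = C1 - a^3/4 - 4*a/7


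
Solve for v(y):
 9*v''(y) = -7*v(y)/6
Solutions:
 v(y) = C1*sin(sqrt(42)*y/18) + C2*cos(sqrt(42)*y/18)


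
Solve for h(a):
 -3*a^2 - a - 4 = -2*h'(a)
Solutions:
 h(a) = C1 + a^3/2 + a^2/4 + 2*a


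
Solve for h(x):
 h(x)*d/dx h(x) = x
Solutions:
 h(x) = -sqrt(C1 + x^2)
 h(x) = sqrt(C1 + x^2)


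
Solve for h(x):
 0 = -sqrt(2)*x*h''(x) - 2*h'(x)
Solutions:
 h(x) = C1 + C2*x^(1 - sqrt(2))


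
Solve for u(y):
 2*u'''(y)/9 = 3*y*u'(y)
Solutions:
 u(y) = C1 + Integral(C2*airyai(3*2^(2/3)*y/2) + C3*airybi(3*2^(2/3)*y/2), y)


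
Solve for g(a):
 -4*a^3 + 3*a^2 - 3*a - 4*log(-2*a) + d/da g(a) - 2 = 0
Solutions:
 g(a) = C1 + a^4 - a^3 + 3*a^2/2 + 4*a*log(-a) + 2*a*(-1 + 2*log(2))


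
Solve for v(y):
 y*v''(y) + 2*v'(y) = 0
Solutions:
 v(y) = C1 + C2/y


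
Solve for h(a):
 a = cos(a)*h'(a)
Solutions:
 h(a) = C1 + Integral(a/cos(a), a)


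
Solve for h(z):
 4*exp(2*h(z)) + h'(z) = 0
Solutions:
 h(z) = log(-sqrt(-1/(C1 - 4*z))) - log(2)/2
 h(z) = log(-1/(C1 - 4*z))/2 - log(2)/2


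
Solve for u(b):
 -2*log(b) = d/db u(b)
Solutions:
 u(b) = C1 - 2*b*log(b) + 2*b


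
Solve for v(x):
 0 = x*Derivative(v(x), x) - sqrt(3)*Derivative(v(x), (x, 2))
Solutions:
 v(x) = C1 + C2*erfi(sqrt(2)*3^(3/4)*x/6)


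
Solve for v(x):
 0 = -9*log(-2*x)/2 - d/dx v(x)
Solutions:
 v(x) = C1 - 9*x*log(-x)/2 + 9*x*(1 - log(2))/2


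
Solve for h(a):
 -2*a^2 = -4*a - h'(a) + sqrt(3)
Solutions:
 h(a) = C1 + 2*a^3/3 - 2*a^2 + sqrt(3)*a


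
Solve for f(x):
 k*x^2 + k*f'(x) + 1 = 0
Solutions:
 f(x) = C1 - x^3/3 - x/k


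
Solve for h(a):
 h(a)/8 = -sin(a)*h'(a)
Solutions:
 h(a) = C1*(cos(a) + 1)^(1/16)/(cos(a) - 1)^(1/16)


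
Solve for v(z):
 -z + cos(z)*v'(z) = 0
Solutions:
 v(z) = C1 + Integral(z/cos(z), z)


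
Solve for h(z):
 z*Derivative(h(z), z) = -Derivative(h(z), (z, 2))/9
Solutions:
 h(z) = C1 + C2*erf(3*sqrt(2)*z/2)


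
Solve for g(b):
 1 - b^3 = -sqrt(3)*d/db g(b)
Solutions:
 g(b) = C1 + sqrt(3)*b^4/12 - sqrt(3)*b/3


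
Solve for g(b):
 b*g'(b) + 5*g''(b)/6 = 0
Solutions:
 g(b) = C1 + C2*erf(sqrt(15)*b/5)


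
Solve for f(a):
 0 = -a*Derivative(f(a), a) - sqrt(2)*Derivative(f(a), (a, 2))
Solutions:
 f(a) = C1 + C2*erf(2^(1/4)*a/2)


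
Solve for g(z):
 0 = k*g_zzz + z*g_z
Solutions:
 g(z) = C1 + Integral(C2*airyai(z*(-1/k)^(1/3)) + C3*airybi(z*(-1/k)^(1/3)), z)


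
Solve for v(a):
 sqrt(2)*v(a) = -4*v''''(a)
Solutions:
 v(a) = (C1*sin(2^(1/8)*a/2) + C2*cos(2^(1/8)*a/2))*exp(-2^(1/8)*a/2) + (C3*sin(2^(1/8)*a/2) + C4*cos(2^(1/8)*a/2))*exp(2^(1/8)*a/2)


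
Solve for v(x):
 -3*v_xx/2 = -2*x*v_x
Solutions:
 v(x) = C1 + C2*erfi(sqrt(6)*x/3)


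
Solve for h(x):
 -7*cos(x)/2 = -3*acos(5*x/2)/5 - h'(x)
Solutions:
 h(x) = C1 - 3*x*acos(5*x/2)/5 + 3*sqrt(4 - 25*x^2)/25 + 7*sin(x)/2


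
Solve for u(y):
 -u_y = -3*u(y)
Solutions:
 u(y) = C1*exp(3*y)


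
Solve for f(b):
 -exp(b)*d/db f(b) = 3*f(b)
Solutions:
 f(b) = C1*exp(3*exp(-b))


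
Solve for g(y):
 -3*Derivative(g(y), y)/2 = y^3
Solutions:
 g(y) = C1 - y^4/6


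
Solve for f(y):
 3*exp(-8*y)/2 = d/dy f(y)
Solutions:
 f(y) = C1 - 3*exp(-8*y)/16


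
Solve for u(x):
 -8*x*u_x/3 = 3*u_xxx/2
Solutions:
 u(x) = C1 + Integral(C2*airyai(-2*6^(1/3)*x/3) + C3*airybi(-2*6^(1/3)*x/3), x)


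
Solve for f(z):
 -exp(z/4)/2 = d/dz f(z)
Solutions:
 f(z) = C1 - 2*exp(z/4)


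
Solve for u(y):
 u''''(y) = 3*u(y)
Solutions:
 u(y) = C1*exp(-3^(1/4)*y) + C2*exp(3^(1/4)*y) + C3*sin(3^(1/4)*y) + C4*cos(3^(1/4)*y)


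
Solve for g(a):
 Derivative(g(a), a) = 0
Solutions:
 g(a) = C1


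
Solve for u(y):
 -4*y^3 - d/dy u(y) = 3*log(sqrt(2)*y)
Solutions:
 u(y) = C1 - y^4 - 3*y*log(y) - 3*y*log(2)/2 + 3*y


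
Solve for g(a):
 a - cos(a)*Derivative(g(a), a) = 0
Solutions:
 g(a) = C1 + Integral(a/cos(a), a)


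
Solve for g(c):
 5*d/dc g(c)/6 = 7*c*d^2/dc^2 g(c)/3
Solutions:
 g(c) = C1 + C2*c^(19/14)


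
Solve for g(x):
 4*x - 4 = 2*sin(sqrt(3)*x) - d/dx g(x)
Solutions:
 g(x) = C1 - 2*x^2 + 4*x - 2*sqrt(3)*cos(sqrt(3)*x)/3


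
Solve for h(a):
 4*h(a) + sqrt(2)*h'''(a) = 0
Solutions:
 h(a) = C3*exp(-sqrt(2)*a) + (C1*sin(sqrt(6)*a/2) + C2*cos(sqrt(6)*a/2))*exp(sqrt(2)*a/2)


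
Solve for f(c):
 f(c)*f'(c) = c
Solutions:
 f(c) = -sqrt(C1 + c^2)
 f(c) = sqrt(C1 + c^2)


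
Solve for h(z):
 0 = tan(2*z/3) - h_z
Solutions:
 h(z) = C1 - 3*log(cos(2*z/3))/2


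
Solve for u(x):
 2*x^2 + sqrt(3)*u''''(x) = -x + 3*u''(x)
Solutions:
 u(x) = C1 + C2*x + C3*exp(-3^(1/4)*x) + C4*exp(3^(1/4)*x) + x^4/18 + x^3/18 + 2*sqrt(3)*x^2/9


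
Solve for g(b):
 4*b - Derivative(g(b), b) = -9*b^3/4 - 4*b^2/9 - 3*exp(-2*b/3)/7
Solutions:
 g(b) = C1 + 9*b^4/16 + 4*b^3/27 + 2*b^2 - 9*exp(-2*b/3)/14


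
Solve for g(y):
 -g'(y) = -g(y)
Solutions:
 g(y) = C1*exp(y)


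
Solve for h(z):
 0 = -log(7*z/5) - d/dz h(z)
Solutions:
 h(z) = C1 - z*log(z) + z*log(5/7) + z


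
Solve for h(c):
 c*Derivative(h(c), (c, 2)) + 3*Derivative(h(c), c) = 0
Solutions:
 h(c) = C1 + C2/c^2


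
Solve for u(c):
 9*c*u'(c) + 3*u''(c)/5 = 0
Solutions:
 u(c) = C1 + C2*erf(sqrt(30)*c/2)


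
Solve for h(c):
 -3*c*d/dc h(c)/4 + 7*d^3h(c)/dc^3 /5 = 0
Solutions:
 h(c) = C1 + Integral(C2*airyai(1470^(1/3)*c/14) + C3*airybi(1470^(1/3)*c/14), c)


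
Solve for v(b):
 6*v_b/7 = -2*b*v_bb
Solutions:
 v(b) = C1 + C2*b^(4/7)


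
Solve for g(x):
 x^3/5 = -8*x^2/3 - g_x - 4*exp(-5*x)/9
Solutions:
 g(x) = C1 - x^4/20 - 8*x^3/9 + 4*exp(-5*x)/45


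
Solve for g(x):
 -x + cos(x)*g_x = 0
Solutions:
 g(x) = C1 + Integral(x/cos(x), x)


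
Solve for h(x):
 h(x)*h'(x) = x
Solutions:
 h(x) = -sqrt(C1 + x^2)
 h(x) = sqrt(C1 + x^2)


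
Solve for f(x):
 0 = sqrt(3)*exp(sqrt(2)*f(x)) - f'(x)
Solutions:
 f(x) = sqrt(2)*(2*log(-1/(C1 + sqrt(3)*x)) - log(2))/4


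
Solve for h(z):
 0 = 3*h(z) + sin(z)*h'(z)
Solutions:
 h(z) = C1*(cos(z) + 1)^(3/2)/(cos(z) - 1)^(3/2)


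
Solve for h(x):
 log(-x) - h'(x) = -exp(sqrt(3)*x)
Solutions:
 h(x) = C1 + x*log(-x) - x + sqrt(3)*exp(sqrt(3)*x)/3


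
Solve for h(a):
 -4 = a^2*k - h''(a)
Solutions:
 h(a) = C1 + C2*a + a^4*k/12 + 2*a^2


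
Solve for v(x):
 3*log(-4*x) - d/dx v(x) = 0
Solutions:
 v(x) = C1 + 3*x*log(-x) + 3*x*(-1 + 2*log(2))


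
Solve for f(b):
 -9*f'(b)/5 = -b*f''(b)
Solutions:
 f(b) = C1 + C2*b^(14/5)


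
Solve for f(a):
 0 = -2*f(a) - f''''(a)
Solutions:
 f(a) = (C1*sin(2^(3/4)*a/2) + C2*cos(2^(3/4)*a/2))*exp(-2^(3/4)*a/2) + (C3*sin(2^(3/4)*a/2) + C4*cos(2^(3/4)*a/2))*exp(2^(3/4)*a/2)


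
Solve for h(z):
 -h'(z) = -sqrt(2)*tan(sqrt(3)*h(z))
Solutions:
 h(z) = sqrt(3)*(pi - asin(C1*exp(sqrt(6)*z)))/3
 h(z) = sqrt(3)*asin(C1*exp(sqrt(6)*z))/3


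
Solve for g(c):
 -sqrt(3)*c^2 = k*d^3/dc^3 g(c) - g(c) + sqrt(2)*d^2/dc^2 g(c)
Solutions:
 g(c) = C1*exp(-c*((sqrt(((-27 + 4*sqrt(2)/k^2)^2 - 32/k^4)/k^2)/2 - 27/(2*k) + 2*sqrt(2)/k^3)^(1/3) + sqrt(2)/k + 2/(k^2*(sqrt(((-27 + 4*sqrt(2)/k^2)^2 - 32/k^4)/k^2)/2 - 27/(2*k) + 2*sqrt(2)/k^3)^(1/3)))/3) + C2*exp(c*((sqrt(((-27 + 4*sqrt(2)/k^2)^2 - 32/k^4)/k^2)/2 - 27/(2*k) + 2*sqrt(2)/k^3)^(1/3) - sqrt(3)*I*(sqrt(((-27 + 4*sqrt(2)/k^2)^2 - 32/k^4)/k^2)/2 - 27/(2*k) + 2*sqrt(2)/k^3)^(1/3) - 2*sqrt(2)/k - 8/(k^2*(-1 + sqrt(3)*I)*(sqrt(((-27 + 4*sqrt(2)/k^2)^2 - 32/k^4)/k^2)/2 - 27/(2*k) + 2*sqrt(2)/k^3)^(1/3)))/6) + C3*exp(c*((sqrt(((-27 + 4*sqrt(2)/k^2)^2 - 32/k^4)/k^2)/2 - 27/(2*k) + 2*sqrt(2)/k^3)^(1/3) + sqrt(3)*I*(sqrt(((-27 + 4*sqrt(2)/k^2)^2 - 32/k^4)/k^2)/2 - 27/(2*k) + 2*sqrt(2)/k^3)^(1/3) - 2*sqrt(2)/k + 8/(k^2*(1 + sqrt(3)*I)*(sqrt(((-27 + 4*sqrt(2)/k^2)^2 - 32/k^4)/k^2)/2 - 27/(2*k) + 2*sqrt(2)/k^3)^(1/3)))/6) + sqrt(3)*c^2 + 2*sqrt(6)


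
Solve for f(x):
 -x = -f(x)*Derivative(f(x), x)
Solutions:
 f(x) = -sqrt(C1 + x^2)
 f(x) = sqrt(C1 + x^2)


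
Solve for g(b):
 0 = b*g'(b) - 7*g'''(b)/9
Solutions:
 g(b) = C1 + Integral(C2*airyai(21^(2/3)*b/7) + C3*airybi(21^(2/3)*b/7), b)


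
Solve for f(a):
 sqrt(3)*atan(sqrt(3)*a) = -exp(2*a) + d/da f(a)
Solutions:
 f(a) = C1 + sqrt(3)*(a*atan(sqrt(3)*a) - sqrt(3)*log(3*a^2 + 1)/6) + exp(2*a)/2


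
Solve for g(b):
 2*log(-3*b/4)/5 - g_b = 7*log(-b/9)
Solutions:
 g(b) = C1 - 33*b*log(-b)/5 + b*(-4*log(2) + 33 + 72*log(3))/5


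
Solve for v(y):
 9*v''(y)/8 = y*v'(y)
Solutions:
 v(y) = C1 + C2*erfi(2*y/3)


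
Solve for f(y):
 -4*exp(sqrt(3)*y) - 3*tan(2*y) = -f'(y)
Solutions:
 f(y) = C1 + 4*sqrt(3)*exp(sqrt(3)*y)/3 - 3*log(cos(2*y))/2


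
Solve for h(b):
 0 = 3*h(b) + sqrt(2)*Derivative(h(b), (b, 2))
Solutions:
 h(b) = C1*sin(2^(3/4)*sqrt(3)*b/2) + C2*cos(2^(3/4)*sqrt(3)*b/2)


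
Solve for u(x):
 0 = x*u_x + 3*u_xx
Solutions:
 u(x) = C1 + C2*erf(sqrt(6)*x/6)


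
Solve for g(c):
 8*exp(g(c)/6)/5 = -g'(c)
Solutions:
 g(c) = 6*log(1/(C1 + 8*c)) + 6*log(30)


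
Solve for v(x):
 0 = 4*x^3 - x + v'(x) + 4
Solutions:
 v(x) = C1 - x^4 + x^2/2 - 4*x


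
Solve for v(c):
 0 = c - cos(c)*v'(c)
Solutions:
 v(c) = C1 + Integral(c/cos(c), c)


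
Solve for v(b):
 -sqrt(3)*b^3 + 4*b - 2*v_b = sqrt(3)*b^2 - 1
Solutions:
 v(b) = C1 - sqrt(3)*b^4/8 - sqrt(3)*b^3/6 + b^2 + b/2


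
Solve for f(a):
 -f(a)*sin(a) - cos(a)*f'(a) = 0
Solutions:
 f(a) = C1*cos(a)


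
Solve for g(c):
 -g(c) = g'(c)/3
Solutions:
 g(c) = C1*exp(-3*c)


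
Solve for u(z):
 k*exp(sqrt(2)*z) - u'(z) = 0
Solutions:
 u(z) = C1 + sqrt(2)*k*exp(sqrt(2)*z)/2


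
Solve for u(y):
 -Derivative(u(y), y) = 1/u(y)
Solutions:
 u(y) = -sqrt(C1 - 2*y)
 u(y) = sqrt(C1 - 2*y)


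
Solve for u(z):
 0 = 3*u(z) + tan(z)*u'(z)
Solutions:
 u(z) = C1/sin(z)^3


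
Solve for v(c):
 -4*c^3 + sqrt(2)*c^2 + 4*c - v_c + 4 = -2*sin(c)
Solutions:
 v(c) = C1 - c^4 + sqrt(2)*c^3/3 + 2*c^2 + 4*c - 2*cos(c)


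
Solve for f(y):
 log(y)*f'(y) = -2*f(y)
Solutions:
 f(y) = C1*exp(-2*li(y))


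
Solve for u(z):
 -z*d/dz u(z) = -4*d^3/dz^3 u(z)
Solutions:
 u(z) = C1 + Integral(C2*airyai(2^(1/3)*z/2) + C3*airybi(2^(1/3)*z/2), z)


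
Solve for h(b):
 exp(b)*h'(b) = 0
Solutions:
 h(b) = C1


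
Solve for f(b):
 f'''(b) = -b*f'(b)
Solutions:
 f(b) = C1 + Integral(C2*airyai(-b) + C3*airybi(-b), b)


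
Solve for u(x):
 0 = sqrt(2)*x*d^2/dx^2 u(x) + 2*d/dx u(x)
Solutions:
 u(x) = C1 + C2*x^(1 - sqrt(2))


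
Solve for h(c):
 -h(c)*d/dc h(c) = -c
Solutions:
 h(c) = -sqrt(C1 + c^2)
 h(c) = sqrt(C1 + c^2)


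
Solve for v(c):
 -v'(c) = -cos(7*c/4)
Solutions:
 v(c) = C1 + 4*sin(7*c/4)/7


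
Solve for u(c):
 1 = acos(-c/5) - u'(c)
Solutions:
 u(c) = C1 + c*acos(-c/5) - c + sqrt(25 - c^2)


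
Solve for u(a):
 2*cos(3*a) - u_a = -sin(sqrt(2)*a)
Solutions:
 u(a) = C1 + 2*sin(3*a)/3 - sqrt(2)*cos(sqrt(2)*a)/2


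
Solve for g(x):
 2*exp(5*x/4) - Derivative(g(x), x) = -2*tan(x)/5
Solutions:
 g(x) = C1 + 8*exp(5*x/4)/5 - 2*log(cos(x))/5


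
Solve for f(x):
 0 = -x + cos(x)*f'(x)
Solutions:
 f(x) = C1 + Integral(x/cos(x), x)


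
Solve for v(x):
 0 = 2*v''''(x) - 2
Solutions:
 v(x) = C1 + C2*x + C3*x^2 + C4*x^3 + x^4/24


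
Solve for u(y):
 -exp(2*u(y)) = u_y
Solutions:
 u(y) = log(-sqrt(-1/(C1 - y))) - log(2)/2
 u(y) = log(-1/(C1 - y))/2 - log(2)/2


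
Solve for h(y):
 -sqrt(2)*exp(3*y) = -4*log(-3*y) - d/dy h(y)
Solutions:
 h(y) = C1 - 4*y*log(-y) + 4*y*(1 - log(3)) + sqrt(2)*exp(3*y)/3


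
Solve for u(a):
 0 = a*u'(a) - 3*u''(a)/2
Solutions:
 u(a) = C1 + C2*erfi(sqrt(3)*a/3)


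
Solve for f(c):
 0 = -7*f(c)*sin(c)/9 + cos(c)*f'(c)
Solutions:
 f(c) = C1/cos(c)^(7/9)


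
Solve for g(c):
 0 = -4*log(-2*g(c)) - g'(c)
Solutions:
 Integral(1/(log(-_y) + log(2)), (_y, g(c)))/4 = C1 - c


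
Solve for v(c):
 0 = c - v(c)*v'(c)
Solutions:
 v(c) = -sqrt(C1 + c^2)
 v(c) = sqrt(C1 + c^2)


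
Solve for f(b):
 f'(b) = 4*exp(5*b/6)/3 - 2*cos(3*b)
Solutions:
 f(b) = C1 + 8*exp(5*b/6)/5 - 2*sin(3*b)/3


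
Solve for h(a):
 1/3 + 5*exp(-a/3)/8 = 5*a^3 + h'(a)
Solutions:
 h(a) = C1 - 5*a^4/4 + a/3 - 15*exp(-a/3)/8


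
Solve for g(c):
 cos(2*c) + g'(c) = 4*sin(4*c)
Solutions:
 g(c) = C1 - sin(2*c)/2 - cos(4*c)


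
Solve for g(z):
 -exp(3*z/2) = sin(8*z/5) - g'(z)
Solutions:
 g(z) = C1 + 2*exp(3*z/2)/3 - 5*cos(8*z/5)/8


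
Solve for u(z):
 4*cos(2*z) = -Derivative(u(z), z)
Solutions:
 u(z) = C1 - 2*sin(2*z)


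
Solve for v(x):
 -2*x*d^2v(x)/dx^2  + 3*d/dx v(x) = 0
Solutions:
 v(x) = C1 + C2*x^(5/2)


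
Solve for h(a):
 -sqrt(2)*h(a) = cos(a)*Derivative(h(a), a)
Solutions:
 h(a) = C1*(sin(a) - 1)^(sqrt(2)/2)/(sin(a) + 1)^(sqrt(2)/2)


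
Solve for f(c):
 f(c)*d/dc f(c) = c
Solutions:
 f(c) = -sqrt(C1 + c^2)
 f(c) = sqrt(C1 + c^2)


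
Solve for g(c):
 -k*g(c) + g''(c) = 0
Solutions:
 g(c) = C1*exp(-c*sqrt(k)) + C2*exp(c*sqrt(k))


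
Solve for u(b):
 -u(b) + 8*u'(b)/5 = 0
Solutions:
 u(b) = C1*exp(5*b/8)


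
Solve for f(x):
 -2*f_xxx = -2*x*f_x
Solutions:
 f(x) = C1 + Integral(C2*airyai(x) + C3*airybi(x), x)


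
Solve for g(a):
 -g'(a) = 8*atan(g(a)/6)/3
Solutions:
 Integral(1/atan(_y/6), (_y, g(a))) = C1 - 8*a/3


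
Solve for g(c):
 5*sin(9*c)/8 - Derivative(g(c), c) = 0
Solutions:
 g(c) = C1 - 5*cos(9*c)/72


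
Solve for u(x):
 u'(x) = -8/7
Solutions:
 u(x) = C1 - 8*x/7


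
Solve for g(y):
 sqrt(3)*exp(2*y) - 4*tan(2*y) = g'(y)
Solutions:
 g(y) = C1 + sqrt(3)*exp(2*y)/2 + 2*log(cos(2*y))


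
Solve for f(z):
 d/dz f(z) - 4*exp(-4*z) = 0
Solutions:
 f(z) = C1 - exp(-4*z)


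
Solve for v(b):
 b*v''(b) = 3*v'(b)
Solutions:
 v(b) = C1 + C2*b^4


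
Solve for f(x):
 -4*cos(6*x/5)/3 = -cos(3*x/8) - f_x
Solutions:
 f(x) = C1 - 8*sin(3*x/8)/3 + 10*sin(6*x/5)/9


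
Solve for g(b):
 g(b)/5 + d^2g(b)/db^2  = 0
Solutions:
 g(b) = C1*sin(sqrt(5)*b/5) + C2*cos(sqrt(5)*b/5)


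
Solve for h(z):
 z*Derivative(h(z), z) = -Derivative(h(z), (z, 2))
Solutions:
 h(z) = C1 + C2*erf(sqrt(2)*z/2)


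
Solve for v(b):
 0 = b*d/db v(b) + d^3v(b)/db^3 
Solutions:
 v(b) = C1 + Integral(C2*airyai(-b) + C3*airybi(-b), b)


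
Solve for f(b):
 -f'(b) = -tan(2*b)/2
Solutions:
 f(b) = C1 - log(cos(2*b))/4


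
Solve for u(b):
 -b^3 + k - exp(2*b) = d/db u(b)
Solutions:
 u(b) = C1 - b^4/4 + b*k - exp(2*b)/2


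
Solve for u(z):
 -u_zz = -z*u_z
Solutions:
 u(z) = C1 + C2*erfi(sqrt(2)*z/2)


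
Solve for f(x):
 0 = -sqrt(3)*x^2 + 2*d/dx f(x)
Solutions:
 f(x) = C1 + sqrt(3)*x^3/6


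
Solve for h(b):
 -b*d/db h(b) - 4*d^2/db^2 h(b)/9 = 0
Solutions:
 h(b) = C1 + C2*erf(3*sqrt(2)*b/4)


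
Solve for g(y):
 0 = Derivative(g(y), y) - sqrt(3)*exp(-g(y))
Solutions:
 g(y) = log(C1 + sqrt(3)*y)


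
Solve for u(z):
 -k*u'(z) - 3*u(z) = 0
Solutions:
 u(z) = C1*exp(-3*z/k)


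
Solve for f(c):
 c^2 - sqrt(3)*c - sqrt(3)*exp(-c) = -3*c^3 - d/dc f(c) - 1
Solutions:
 f(c) = C1 - 3*c^4/4 - c^3/3 + sqrt(3)*c^2/2 - c - sqrt(3)*exp(-c)


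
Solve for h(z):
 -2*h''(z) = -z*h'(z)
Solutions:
 h(z) = C1 + C2*erfi(z/2)


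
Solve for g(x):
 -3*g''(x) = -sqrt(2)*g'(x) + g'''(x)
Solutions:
 g(x) = C1 + C2*exp(x*(-3 + sqrt(4*sqrt(2) + 9))/2) + C3*exp(-x*(3 + sqrt(4*sqrt(2) + 9))/2)


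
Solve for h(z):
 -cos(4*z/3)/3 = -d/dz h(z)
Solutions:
 h(z) = C1 + sin(4*z/3)/4


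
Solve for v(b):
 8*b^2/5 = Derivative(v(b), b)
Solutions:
 v(b) = C1 + 8*b^3/15


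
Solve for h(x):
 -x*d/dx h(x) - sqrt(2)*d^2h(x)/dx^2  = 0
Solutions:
 h(x) = C1 + C2*erf(2^(1/4)*x/2)


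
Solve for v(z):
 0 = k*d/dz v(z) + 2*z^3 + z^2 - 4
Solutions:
 v(z) = C1 - z^4/(2*k) - z^3/(3*k) + 4*z/k


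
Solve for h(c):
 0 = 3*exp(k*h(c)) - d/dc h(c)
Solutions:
 h(c) = Piecewise((log(-1/(C1*k + 3*c*k))/k, Ne(k, 0)), (nan, True))
 h(c) = Piecewise((C1 + 3*c, Eq(k, 0)), (nan, True))


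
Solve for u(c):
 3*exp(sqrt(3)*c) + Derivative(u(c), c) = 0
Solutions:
 u(c) = C1 - sqrt(3)*exp(sqrt(3)*c)


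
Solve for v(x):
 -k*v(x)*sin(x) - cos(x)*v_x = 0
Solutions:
 v(x) = C1*exp(k*log(cos(x)))


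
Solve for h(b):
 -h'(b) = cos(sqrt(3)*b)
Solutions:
 h(b) = C1 - sqrt(3)*sin(sqrt(3)*b)/3


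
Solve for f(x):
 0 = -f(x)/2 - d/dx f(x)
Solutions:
 f(x) = C1*exp(-x/2)


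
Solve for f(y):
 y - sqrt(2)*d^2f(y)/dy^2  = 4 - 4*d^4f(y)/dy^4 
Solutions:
 f(y) = C1 + C2*y + C3*exp(-2^(1/4)*y/2) + C4*exp(2^(1/4)*y/2) + sqrt(2)*y^3/12 - sqrt(2)*y^2


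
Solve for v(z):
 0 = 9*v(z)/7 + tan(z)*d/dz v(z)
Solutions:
 v(z) = C1/sin(z)^(9/7)


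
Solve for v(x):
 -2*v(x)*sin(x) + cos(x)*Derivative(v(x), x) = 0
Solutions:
 v(x) = C1/cos(x)^2


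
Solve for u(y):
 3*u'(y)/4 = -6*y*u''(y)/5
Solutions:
 u(y) = C1 + C2*y^(3/8)


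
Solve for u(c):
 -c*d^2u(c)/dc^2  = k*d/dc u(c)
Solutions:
 u(c) = C1 + c^(1 - re(k))*(C2*sin(log(c)*Abs(im(k))) + C3*cos(log(c)*im(k)))


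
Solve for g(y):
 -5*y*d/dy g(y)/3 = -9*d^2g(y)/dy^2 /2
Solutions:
 g(y) = C1 + C2*erfi(sqrt(15)*y/9)


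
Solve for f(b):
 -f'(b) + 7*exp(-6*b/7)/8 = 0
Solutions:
 f(b) = C1 - 49*exp(-6*b/7)/48


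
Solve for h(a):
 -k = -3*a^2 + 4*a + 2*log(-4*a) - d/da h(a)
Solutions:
 h(a) = C1 - a^3 + 2*a^2 + a*(k - 2 + 4*log(2)) + 2*a*log(-a)


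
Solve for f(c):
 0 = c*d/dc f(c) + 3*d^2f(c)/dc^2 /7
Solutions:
 f(c) = C1 + C2*erf(sqrt(42)*c/6)


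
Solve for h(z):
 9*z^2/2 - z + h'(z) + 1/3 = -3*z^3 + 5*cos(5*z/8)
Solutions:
 h(z) = C1 - 3*z^4/4 - 3*z^3/2 + z^2/2 - z/3 + 8*sin(5*z/8)


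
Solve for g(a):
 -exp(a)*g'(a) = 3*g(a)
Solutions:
 g(a) = C1*exp(3*exp(-a))


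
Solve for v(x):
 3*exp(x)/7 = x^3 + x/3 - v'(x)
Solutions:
 v(x) = C1 + x^4/4 + x^2/6 - 3*exp(x)/7


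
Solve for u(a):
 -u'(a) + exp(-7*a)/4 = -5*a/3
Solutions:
 u(a) = C1 + 5*a^2/6 - exp(-7*a)/28


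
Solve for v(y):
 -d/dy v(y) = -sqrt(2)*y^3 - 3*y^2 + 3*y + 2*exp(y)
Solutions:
 v(y) = C1 + sqrt(2)*y^4/4 + y^3 - 3*y^2/2 - 2*exp(y)


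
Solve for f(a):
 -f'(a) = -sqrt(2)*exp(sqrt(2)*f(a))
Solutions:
 f(a) = sqrt(2)*(2*log(-1/(C1 + sqrt(2)*a)) - log(2))/4


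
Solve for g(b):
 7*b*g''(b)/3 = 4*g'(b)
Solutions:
 g(b) = C1 + C2*b^(19/7)


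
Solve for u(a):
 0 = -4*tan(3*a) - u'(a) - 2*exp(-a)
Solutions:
 u(a) = C1 - 2*log(tan(3*a)^2 + 1)/3 + 2*exp(-a)


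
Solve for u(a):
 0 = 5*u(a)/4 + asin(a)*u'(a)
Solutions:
 u(a) = C1*exp(-5*Integral(1/asin(a), a)/4)


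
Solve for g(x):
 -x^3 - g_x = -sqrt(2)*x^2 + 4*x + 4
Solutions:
 g(x) = C1 - x^4/4 + sqrt(2)*x^3/3 - 2*x^2 - 4*x


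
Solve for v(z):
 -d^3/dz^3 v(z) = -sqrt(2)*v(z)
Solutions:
 v(z) = C3*exp(2^(1/6)*z) + (C1*sin(2^(1/6)*sqrt(3)*z/2) + C2*cos(2^(1/6)*sqrt(3)*z/2))*exp(-2^(1/6)*z/2)


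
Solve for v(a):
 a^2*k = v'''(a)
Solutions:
 v(a) = C1 + C2*a + C3*a^2 + a^5*k/60


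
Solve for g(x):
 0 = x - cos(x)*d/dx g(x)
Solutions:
 g(x) = C1 + Integral(x/cos(x), x)


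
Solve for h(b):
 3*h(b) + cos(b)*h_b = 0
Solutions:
 h(b) = C1*(sin(b) - 1)^(3/2)/(sin(b) + 1)^(3/2)


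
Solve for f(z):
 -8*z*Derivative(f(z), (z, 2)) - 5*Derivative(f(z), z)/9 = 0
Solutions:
 f(z) = C1 + C2*z^(67/72)


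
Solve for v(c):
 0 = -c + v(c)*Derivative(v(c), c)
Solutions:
 v(c) = -sqrt(C1 + c^2)
 v(c) = sqrt(C1 + c^2)


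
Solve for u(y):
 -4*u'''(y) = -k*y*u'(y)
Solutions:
 u(y) = C1 + Integral(C2*airyai(2^(1/3)*k^(1/3)*y/2) + C3*airybi(2^(1/3)*k^(1/3)*y/2), y)


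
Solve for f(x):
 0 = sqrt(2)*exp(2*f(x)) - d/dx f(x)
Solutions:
 f(x) = log(-sqrt(-1/(C1 + sqrt(2)*x))) - log(2)/2
 f(x) = log(-1/(C1 + sqrt(2)*x))/2 - log(2)/2


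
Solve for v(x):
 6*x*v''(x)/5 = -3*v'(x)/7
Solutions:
 v(x) = C1 + C2*x^(9/14)


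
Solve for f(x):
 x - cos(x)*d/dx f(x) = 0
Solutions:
 f(x) = C1 + Integral(x/cos(x), x)


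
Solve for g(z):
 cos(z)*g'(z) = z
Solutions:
 g(z) = C1 + Integral(z/cos(z), z)


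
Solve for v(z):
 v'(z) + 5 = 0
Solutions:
 v(z) = C1 - 5*z


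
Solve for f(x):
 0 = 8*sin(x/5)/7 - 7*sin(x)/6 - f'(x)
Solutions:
 f(x) = C1 - 40*cos(x/5)/7 + 7*cos(x)/6


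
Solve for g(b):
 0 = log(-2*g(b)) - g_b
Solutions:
 -Integral(1/(log(-_y) + log(2)), (_y, g(b))) = C1 - b


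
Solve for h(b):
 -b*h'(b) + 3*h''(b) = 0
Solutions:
 h(b) = C1 + C2*erfi(sqrt(6)*b/6)


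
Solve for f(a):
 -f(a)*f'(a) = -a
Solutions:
 f(a) = -sqrt(C1 + a^2)
 f(a) = sqrt(C1 + a^2)


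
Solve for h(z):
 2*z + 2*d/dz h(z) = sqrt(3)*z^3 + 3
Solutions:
 h(z) = C1 + sqrt(3)*z^4/8 - z^2/2 + 3*z/2


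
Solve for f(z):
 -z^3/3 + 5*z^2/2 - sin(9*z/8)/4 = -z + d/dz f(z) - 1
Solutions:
 f(z) = C1 - z^4/12 + 5*z^3/6 + z^2/2 + z + 2*cos(9*z/8)/9


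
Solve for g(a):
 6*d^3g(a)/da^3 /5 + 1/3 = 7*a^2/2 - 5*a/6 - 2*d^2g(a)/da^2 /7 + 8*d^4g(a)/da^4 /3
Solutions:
 g(a) = C1 + C2*a + C3*exp(a*(63 - sqrt(12369))/280) + C4*exp(a*(63 + sqrt(12369))/280) + 49*a^4/48 - 6349*a^3/360 + 67193*a^2/200


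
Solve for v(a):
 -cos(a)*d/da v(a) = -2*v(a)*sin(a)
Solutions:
 v(a) = C1/cos(a)^2


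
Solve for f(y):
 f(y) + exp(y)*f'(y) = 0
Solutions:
 f(y) = C1*exp(exp(-y))


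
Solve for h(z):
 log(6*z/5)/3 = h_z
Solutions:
 h(z) = C1 + z*log(z)/3 - z*log(5)/3 - z/3 + z*log(6)/3


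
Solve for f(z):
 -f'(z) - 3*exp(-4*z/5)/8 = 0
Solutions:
 f(z) = C1 + 15*exp(-4*z/5)/32
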